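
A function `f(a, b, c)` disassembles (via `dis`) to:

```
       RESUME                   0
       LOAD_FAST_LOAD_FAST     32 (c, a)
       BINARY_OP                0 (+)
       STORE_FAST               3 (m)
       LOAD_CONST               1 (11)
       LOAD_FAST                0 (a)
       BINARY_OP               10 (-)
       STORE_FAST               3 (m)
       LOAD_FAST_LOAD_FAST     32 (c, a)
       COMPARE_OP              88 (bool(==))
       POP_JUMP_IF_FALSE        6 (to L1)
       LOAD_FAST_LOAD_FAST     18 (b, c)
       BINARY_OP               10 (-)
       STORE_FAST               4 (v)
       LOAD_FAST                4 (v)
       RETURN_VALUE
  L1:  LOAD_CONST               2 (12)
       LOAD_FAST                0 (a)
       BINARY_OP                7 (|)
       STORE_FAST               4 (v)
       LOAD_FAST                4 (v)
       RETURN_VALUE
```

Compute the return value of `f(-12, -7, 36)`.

-4

LOAD_FAST_LOAD_FAST c,a → push 36,-12. Stack: [36, -12]
BINARY_OP + → 36 + -12 = 24. Stack: [24]
STORE_FAST m → m=24. Stack: []
LOAD_CONST → push 11. Stack: [11]
LOAD_FAST a → push -12. Stack: [11, -12]
BINARY_OP - → 11 - -12 = 23. Stack: [23]
STORE_FAST m → m=23. Stack: []
LOAD_FAST_LOAD_FAST c,a → push 36,-12. Stack: [36, -12]
COMPARE_OP bool(==) → 36 vs -12 = False. Stack: [False]
POP_JUMP_IF_FALSE → pop False; jump. Stack: []
LOAD_CONST → push 12. Stack: [12]
LOAD_FAST a → push -12. Stack: [12, -12]
BINARY_OP | → 12 | -12 = -4. Stack: [-4]
STORE_FAST v → v=-4. Stack: []
LOAD_FAST v → push -4. Stack: [-4]
RETURN_VALUE → return -4.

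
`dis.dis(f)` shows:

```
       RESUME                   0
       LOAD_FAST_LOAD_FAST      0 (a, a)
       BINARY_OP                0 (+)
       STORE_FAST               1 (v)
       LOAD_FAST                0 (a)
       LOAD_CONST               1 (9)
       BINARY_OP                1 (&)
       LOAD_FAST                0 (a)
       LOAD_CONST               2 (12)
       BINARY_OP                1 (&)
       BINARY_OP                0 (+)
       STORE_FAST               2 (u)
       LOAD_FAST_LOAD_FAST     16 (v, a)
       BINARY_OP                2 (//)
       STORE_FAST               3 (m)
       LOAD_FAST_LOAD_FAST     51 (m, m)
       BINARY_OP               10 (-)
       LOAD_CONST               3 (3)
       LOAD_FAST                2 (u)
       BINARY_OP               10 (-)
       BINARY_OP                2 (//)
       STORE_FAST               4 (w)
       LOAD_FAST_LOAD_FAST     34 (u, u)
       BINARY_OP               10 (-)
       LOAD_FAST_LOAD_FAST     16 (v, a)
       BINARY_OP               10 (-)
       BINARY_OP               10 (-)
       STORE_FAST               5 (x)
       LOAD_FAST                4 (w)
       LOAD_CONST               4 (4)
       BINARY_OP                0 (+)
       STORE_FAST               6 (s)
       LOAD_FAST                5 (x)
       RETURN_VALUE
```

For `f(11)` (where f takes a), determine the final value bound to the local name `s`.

LOAD_FAST_LOAD_FAST a,a → push 11,11. Stack: [11, 11]
BINARY_OP + → 11 + 11 = 22. Stack: [22]
STORE_FAST v → v=22. Stack: []
LOAD_FAST a → push 11. Stack: [11]
LOAD_CONST → push 9. Stack: [11, 9]
BINARY_OP & → 11 & 9 = 9. Stack: [9]
LOAD_FAST a → push 11. Stack: [9, 11]
LOAD_CONST → push 12. Stack: [9, 11, 12]
BINARY_OP & → 11 & 12 = 8. Stack: [9, 8]
BINARY_OP + → 9 + 8 = 17. Stack: [17]
STORE_FAST u → u=17. Stack: []
LOAD_FAST_LOAD_FAST v,a → push 22,11. Stack: [22, 11]
BINARY_OP // → 22 // 11 = 2. Stack: [2]
STORE_FAST m → m=2. Stack: []
LOAD_FAST_LOAD_FAST m,m → push 2,2. Stack: [2, 2]
BINARY_OP - → 2 - 2 = 0. Stack: [0]
LOAD_CONST → push 3. Stack: [0, 3]
LOAD_FAST u → push 17. Stack: [0, 3, 17]
BINARY_OP - → 3 - 17 = -14. Stack: [0, -14]
BINARY_OP // → 0 // -14 = 0. Stack: [0]
STORE_FAST w → w=0. Stack: []
LOAD_FAST_LOAD_FAST u,u → push 17,17. Stack: [17, 17]
BINARY_OP - → 17 - 17 = 0. Stack: [0]
LOAD_FAST_LOAD_FAST v,a → push 22,11. Stack: [0, 22, 11]
BINARY_OP - → 22 - 11 = 11. Stack: [0, 11]
BINARY_OP - → 0 - 11 = -11. Stack: [-11]
STORE_FAST x → x=-11. Stack: []
LOAD_FAST w → push 0. Stack: [0]
LOAD_CONST → push 4. Stack: [0, 4]
BINARY_OP + → 0 + 4 = 4. Stack: [4]
STORE_FAST s → s=4. Stack: []
LOAD_FAST x → push -11. Stack: [-11]
RETURN_VALUE → return -11.

4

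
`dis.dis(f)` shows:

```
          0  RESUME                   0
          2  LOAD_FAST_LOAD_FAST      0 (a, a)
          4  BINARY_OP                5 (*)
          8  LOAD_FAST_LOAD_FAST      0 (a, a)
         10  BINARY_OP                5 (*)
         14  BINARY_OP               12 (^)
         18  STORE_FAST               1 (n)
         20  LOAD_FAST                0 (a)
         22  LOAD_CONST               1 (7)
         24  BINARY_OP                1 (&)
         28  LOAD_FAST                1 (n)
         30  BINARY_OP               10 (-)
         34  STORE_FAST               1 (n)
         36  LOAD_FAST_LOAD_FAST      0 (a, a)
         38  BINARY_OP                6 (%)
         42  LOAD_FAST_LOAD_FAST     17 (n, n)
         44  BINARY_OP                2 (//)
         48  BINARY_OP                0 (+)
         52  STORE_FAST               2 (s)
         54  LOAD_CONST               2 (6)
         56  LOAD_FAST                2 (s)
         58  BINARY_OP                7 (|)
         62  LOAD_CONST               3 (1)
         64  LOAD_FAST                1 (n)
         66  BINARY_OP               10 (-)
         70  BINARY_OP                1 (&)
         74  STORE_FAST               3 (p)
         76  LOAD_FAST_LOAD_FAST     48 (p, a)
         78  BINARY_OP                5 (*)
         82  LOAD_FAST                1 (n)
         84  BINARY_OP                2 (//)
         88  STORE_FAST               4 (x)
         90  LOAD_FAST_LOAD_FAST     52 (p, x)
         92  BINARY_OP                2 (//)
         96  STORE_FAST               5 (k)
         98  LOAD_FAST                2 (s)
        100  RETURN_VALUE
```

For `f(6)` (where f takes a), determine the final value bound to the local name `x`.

3

LOAD_FAST_LOAD_FAST a,a → push 6,6. Stack: [6, 6]
BINARY_OP * → 6 * 6 = 36. Stack: [36]
LOAD_FAST_LOAD_FAST a,a → push 6,6. Stack: [36, 6, 6]
BINARY_OP * → 6 * 6 = 36. Stack: [36, 36]
BINARY_OP ^ → 36 ^ 36 = 0. Stack: [0]
STORE_FAST n → n=0. Stack: []
LOAD_FAST a → push 6. Stack: [6]
LOAD_CONST → push 7. Stack: [6, 7]
BINARY_OP & → 6 & 7 = 6. Stack: [6]
LOAD_FAST n → push 0. Stack: [6, 0]
BINARY_OP - → 6 - 0 = 6. Stack: [6]
STORE_FAST n → n=6. Stack: []
LOAD_FAST_LOAD_FAST a,a → push 6,6. Stack: [6, 6]
BINARY_OP % → 6 % 6 = 0. Stack: [0]
LOAD_FAST_LOAD_FAST n,n → push 6,6. Stack: [0, 6, 6]
BINARY_OP // → 6 // 6 = 1. Stack: [0, 1]
BINARY_OP + → 0 + 1 = 1. Stack: [1]
STORE_FAST s → s=1. Stack: []
LOAD_CONST → push 6. Stack: [6]
LOAD_FAST s → push 1. Stack: [6, 1]
BINARY_OP | → 6 | 1 = 7. Stack: [7]
LOAD_CONST → push 1. Stack: [7, 1]
LOAD_FAST n → push 6. Stack: [7, 1, 6]
BINARY_OP - → 1 - 6 = -5. Stack: [7, -5]
BINARY_OP & → 7 & -5 = 3. Stack: [3]
STORE_FAST p → p=3. Stack: []
LOAD_FAST_LOAD_FAST p,a → push 3,6. Stack: [3, 6]
BINARY_OP * → 3 * 6 = 18. Stack: [18]
LOAD_FAST n → push 6. Stack: [18, 6]
BINARY_OP // → 18 // 6 = 3. Stack: [3]
STORE_FAST x → x=3. Stack: []
LOAD_FAST_LOAD_FAST p,x → push 3,3. Stack: [3, 3]
BINARY_OP // → 3 // 3 = 1. Stack: [1]
STORE_FAST k → k=1. Stack: []
LOAD_FAST s → push 1. Stack: [1]
RETURN_VALUE → return 1.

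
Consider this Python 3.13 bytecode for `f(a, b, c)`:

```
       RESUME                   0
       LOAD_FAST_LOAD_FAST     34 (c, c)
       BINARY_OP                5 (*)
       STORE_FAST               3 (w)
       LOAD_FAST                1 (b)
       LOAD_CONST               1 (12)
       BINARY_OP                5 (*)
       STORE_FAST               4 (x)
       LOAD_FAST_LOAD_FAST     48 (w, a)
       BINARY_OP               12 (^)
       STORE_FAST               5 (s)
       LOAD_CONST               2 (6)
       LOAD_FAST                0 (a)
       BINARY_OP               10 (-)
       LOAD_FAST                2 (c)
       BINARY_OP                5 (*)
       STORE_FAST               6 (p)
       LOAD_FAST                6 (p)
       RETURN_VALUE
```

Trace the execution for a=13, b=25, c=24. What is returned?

LOAD_FAST_LOAD_FAST c,c → push 24,24. Stack: [24, 24]
BINARY_OP * → 24 * 24 = 576. Stack: [576]
STORE_FAST w → w=576. Stack: []
LOAD_FAST b → push 25. Stack: [25]
LOAD_CONST → push 12. Stack: [25, 12]
BINARY_OP * → 25 * 12 = 300. Stack: [300]
STORE_FAST x → x=300. Stack: []
LOAD_FAST_LOAD_FAST w,a → push 576,13. Stack: [576, 13]
BINARY_OP ^ → 576 ^ 13 = 589. Stack: [589]
STORE_FAST s → s=589. Stack: []
LOAD_CONST → push 6. Stack: [6]
LOAD_FAST a → push 13. Stack: [6, 13]
BINARY_OP - → 6 - 13 = -7. Stack: [-7]
LOAD_FAST c → push 24. Stack: [-7, 24]
BINARY_OP * → -7 * 24 = -168. Stack: [-168]
STORE_FAST p → p=-168. Stack: []
LOAD_FAST p → push -168. Stack: [-168]
RETURN_VALUE → return -168.

-168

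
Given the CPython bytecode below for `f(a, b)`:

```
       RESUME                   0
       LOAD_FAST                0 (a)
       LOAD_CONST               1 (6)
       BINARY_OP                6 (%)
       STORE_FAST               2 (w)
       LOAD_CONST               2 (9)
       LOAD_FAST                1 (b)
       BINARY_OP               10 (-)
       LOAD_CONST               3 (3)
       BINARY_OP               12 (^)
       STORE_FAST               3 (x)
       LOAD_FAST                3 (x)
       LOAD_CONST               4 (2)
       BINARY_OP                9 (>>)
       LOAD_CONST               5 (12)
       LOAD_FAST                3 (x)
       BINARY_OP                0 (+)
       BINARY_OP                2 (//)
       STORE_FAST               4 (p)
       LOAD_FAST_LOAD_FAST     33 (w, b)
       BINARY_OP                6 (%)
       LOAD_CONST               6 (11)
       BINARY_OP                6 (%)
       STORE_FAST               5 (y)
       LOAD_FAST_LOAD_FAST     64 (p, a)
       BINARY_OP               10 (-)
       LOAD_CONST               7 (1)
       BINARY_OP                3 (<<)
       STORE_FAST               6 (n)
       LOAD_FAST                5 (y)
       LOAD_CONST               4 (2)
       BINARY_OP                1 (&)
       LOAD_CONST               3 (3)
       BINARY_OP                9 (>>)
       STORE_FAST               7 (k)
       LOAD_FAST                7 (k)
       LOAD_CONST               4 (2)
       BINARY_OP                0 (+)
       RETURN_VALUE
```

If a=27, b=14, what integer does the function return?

2

LOAD_FAST a → push 27. Stack: [27]
LOAD_CONST → push 6. Stack: [27, 6]
BINARY_OP % → 27 % 6 = 3. Stack: [3]
STORE_FAST w → w=3. Stack: []
LOAD_CONST → push 9. Stack: [9]
LOAD_FAST b → push 14. Stack: [9, 14]
BINARY_OP - → 9 - 14 = -5. Stack: [-5]
LOAD_CONST → push 3. Stack: [-5, 3]
BINARY_OP ^ → -5 ^ 3 = -8. Stack: [-8]
STORE_FAST x → x=-8. Stack: []
LOAD_FAST x → push -8. Stack: [-8]
LOAD_CONST → push 2. Stack: [-8, 2]
BINARY_OP >> → -8 >> 2 = -2. Stack: [-2]
LOAD_CONST → push 12. Stack: [-2, 12]
LOAD_FAST x → push -8. Stack: [-2, 12, -8]
BINARY_OP + → 12 + -8 = 4. Stack: [-2, 4]
BINARY_OP // → -2 // 4 = -1. Stack: [-1]
STORE_FAST p → p=-1. Stack: []
LOAD_FAST_LOAD_FAST w,b → push 3,14. Stack: [3, 14]
BINARY_OP % → 3 % 14 = 3. Stack: [3]
LOAD_CONST → push 11. Stack: [3, 11]
BINARY_OP % → 3 % 11 = 3. Stack: [3]
STORE_FAST y → y=3. Stack: []
LOAD_FAST_LOAD_FAST p,a → push -1,27. Stack: [-1, 27]
BINARY_OP - → -1 - 27 = -28. Stack: [-28]
LOAD_CONST → push 1. Stack: [-28, 1]
BINARY_OP << → -28 << 1 = -56. Stack: [-56]
STORE_FAST n → n=-56. Stack: []
LOAD_FAST y → push 3. Stack: [3]
LOAD_CONST → push 2. Stack: [3, 2]
BINARY_OP & → 3 & 2 = 2. Stack: [2]
LOAD_CONST → push 3. Stack: [2, 3]
BINARY_OP >> → 2 >> 3 = 0. Stack: [0]
STORE_FAST k → k=0. Stack: []
LOAD_FAST k → push 0. Stack: [0]
LOAD_CONST → push 2. Stack: [0, 2]
BINARY_OP + → 0 + 2 = 2. Stack: [2]
RETURN_VALUE → return 2.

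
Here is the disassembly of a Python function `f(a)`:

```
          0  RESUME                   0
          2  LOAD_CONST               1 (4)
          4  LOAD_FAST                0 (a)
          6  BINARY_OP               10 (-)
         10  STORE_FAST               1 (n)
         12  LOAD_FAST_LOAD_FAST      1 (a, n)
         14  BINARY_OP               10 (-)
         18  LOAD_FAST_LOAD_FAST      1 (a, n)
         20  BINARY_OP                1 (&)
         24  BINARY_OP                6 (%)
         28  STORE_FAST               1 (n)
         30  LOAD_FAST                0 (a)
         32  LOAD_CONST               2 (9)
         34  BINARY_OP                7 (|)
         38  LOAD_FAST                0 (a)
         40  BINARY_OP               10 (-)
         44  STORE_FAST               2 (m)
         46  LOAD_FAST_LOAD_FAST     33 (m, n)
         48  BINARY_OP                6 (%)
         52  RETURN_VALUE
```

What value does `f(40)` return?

1

LOAD_CONST → push 4. Stack: [4]
LOAD_FAST a → push 40. Stack: [4, 40]
BINARY_OP - → 4 - 40 = -36. Stack: [-36]
STORE_FAST n → n=-36. Stack: []
LOAD_FAST_LOAD_FAST a,n → push 40,-36. Stack: [40, -36]
BINARY_OP - → 40 - -36 = 76. Stack: [76]
LOAD_FAST_LOAD_FAST a,n → push 40,-36. Stack: [76, 40, -36]
BINARY_OP & → 40 & -36 = 8. Stack: [76, 8]
BINARY_OP % → 76 % 8 = 4. Stack: [4]
STORE_FAST n → n=4. Stack: []
LOAD_FAST a → push 40. Stack: [40]
LOAD_CONST → push 9. Stack: [40, 9]
BINARY_OP | → 40 | 9 = 41. Stack: [41]
LOAD_FAST a → push 40. Stack: [41, 40]
BINARY_OP - → 41 - 40 = 1. Stack: [1]
STORE_FAST m → m=1. Stack: []
LOAD_FAST_LOAD_FAST m,n → push 1,4. Stack: [1, 4]
BINARY_OP % → 1 % 4 = 1. Stack: [1]
RETURN_VALUE → return 1.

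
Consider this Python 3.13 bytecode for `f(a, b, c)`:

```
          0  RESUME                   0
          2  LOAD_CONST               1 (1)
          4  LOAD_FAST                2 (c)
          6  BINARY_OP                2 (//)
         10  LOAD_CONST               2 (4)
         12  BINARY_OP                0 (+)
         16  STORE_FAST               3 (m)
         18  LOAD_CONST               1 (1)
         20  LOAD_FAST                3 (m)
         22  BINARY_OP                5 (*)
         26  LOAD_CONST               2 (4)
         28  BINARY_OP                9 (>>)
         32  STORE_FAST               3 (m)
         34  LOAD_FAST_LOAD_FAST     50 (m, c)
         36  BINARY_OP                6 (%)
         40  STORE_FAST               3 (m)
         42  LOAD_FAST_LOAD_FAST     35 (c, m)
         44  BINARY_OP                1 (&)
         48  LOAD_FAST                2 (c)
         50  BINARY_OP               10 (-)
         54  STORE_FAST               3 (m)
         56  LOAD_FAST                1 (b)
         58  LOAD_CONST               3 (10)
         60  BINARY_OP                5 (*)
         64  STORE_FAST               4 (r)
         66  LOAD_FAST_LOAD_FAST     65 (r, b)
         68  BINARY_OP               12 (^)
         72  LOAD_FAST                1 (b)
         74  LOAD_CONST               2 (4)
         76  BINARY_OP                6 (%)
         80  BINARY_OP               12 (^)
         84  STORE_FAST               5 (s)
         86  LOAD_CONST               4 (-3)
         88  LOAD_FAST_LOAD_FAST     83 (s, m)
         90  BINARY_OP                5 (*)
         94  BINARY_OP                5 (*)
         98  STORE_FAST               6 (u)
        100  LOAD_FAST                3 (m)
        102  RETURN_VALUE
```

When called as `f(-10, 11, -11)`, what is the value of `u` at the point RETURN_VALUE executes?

-3366

LOAD_CONST → push 1. Stack: [1]
LOAD_FAST c → push -11. Stack: [1, -11]
BINARY_OP // → 1 // -11 = -1. Stack: [-1]
LOAD_CONST → push 4. Stack: [-1, 4]
BINARY_OP + → -1 + 4 = 3. Stack: [3]
STORE_FAST m → m=3. Stack: []
LOAD_CONST → push 1. Stack: [1]
LOAD_FAST m → push 3. Stack: [1, 3]
BINARY_OP * → 1 * 3 = 3. Stack: [3]
LOAD_CONST → push 4. Stack: [3, 4]
BINARY_OP >> → 3 >> 4 = 0. Stack: [0]
STORE_FAST m → m=0. Stack: []
LOAD_FAST_LOAD_FAST m,c → push 0,-11. Stack: [0, -11]
BINARY_OP % → 0 % -11 = 0. Stack: [0]
STORE_FAST m → m=0. Stack: []
LOAD_FAST_LOAD_FAST c,m → push -11,0. Stack: [-11, 0]
BINARY_OP & → -11 & 0 = 0. Stack: [0]
LOAD_FAST c → push -11. Stack: [0, -11]
BINARY_OP - → 0 - -11 = 11. Stack: [11]
STORE_FAST m → m=11. Stack: []
LOAD_FAST b → push 11. Stack: [11]
LOAD_CONST → push 10. Stack: [11, 10]
BINARY_OP * → 11 * 10 = 110. Stack: [110]
STORE_FAST r → r=110. Stack: []
LOAD_FAST_LOAD_FAST r,b → push 110,11. Stack: [110, 11]
BINARY_OP ^ → 110 ^ 11 = 101. Stack: [101]
LOAD_FAST b → push 11. Stack: [101, 11]
LOAD_CONST → push 4. Stack: [101, 11, 4]
BINARY_OP % → 11 % 4 = 3. Stack: [101, 3]
BINARY_OP ^ → 101 ^ 3 = 102. Stack: [102]
STORE_FAST s → s=102. Stack: []
LOAD_CONST → push -3. Stack: [-3]
LOAD_FAST_LOAD_FAST s,m → push 102,11. Stack: [-3, 102, 11]
BINARY_OP * → 102 * 11 = 1122. Stack: [-3, 1122]
BINARY_OP * → -3 * 1122 = -3366. Stack: [-3366]
STORE_FAST u → u=-3366. Stack: []
LOAD_FAST m → push 11. Stack: [11]
RETURN_VALUE → return 11.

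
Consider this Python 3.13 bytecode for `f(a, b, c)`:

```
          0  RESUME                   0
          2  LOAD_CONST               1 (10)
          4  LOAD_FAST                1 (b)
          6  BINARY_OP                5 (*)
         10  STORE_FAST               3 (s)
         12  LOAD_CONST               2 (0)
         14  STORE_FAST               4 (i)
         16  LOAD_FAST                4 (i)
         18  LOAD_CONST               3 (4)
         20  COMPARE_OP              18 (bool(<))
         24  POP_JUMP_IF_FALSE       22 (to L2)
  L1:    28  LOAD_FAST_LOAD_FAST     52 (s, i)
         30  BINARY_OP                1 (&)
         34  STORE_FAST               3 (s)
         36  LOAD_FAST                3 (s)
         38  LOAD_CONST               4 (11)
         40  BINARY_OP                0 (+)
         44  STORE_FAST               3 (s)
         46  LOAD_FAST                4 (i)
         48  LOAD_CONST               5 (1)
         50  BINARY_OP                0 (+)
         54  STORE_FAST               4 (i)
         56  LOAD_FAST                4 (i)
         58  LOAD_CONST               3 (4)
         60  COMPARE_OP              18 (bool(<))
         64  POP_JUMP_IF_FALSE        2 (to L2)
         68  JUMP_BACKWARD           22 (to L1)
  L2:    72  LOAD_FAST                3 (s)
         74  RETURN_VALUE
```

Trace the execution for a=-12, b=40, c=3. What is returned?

LOAD_CONST → push 10
LOAD_FAST b → push 40
BINARY_OP * → 10 * 40 = 400
STORE_FAST s → s=400
LOAD_CONST → push 0
STORE_FAST i → i=0
LOAD_FAST i → push 0
LOAD_CONST → push 4
COMPARE_OP bool(<) → 0 vs 4 = True
POP_JUMP_IF_FALSE → pop True; no jump
LOAD_FAST_LOAD_FAST s,i → push 400,0
BINARY_OP & → 400 & 0 = 0
STORE_FAST s → s=0
LOAD_FAST s → push 0
LOAD_CONST → push 11
BINARY_OP + → 0 + 11 = 11
STORE_FAST s → s=11
LOAD_FAST i → push 0
LOAD_CONST → push 1
BINARY_OP + → 0 + 1 = 1
STORE_FAST i → i=1
LOAD_FAST i → push 1
LOAD_CONST → push 4
COMPARE_OP bool(<) → 1 vs 4 = True
POP_JUMP_IF_FALSE → pop True; no jump
LOAD_FAST_LOAD_FAST s,i → push 11,1
BINARY_OP & → 11 & 1 = 1
STORE_FAST s → s=1
LOAD_FAST s → push 1
LOAD_CONST → push 11
BINARY_OP + → 1 + 11 = 12
STORE_FAST s → s=12
LOAD_FAST i → push 1
LOAD_CONST → push 1
BINARY_OP + → 1 + 1 = 2
STORE_FAST i → i=2
LOAD_FAST i → push 2
LOAD_CONST → push 4
COMPARE_OP bool(<) → 2 vs 4 = True
POP_JUMP_IF_FALSE → pop True; no jump
LOAD_FAST_LOAD_FAST s,i → push 12,2
BINARY_OP & → 12 & 2 = 0
STORE_FAST s → s=0
LOAD_FAST s → push 0
LOAD_CONST → push 11
BINARY_OP + → 0 + 11 = 11
STORE_FAST s → s=11
LOAD_FAST i → push 2
LOAD_CONST → push 1
BINARY_OP + → 2 + 1 = 3
STORE_FAST i → i=3
LOAD_FAST i → push 3
LOAD_CONST → push 4
COMPARE_OP bool(<) → 3 vs 4 = True
POP_JUMP_IF_FALSE → pop True; no jump
LOAD_FAST_LOAD_FAST s,i → push 11,3
BINARY_OP & → 11 & 3 = 3
STORE_FAST s → s=3
LOAD_FAST s → push 3
LOAD_CONST → push 11
BINARY_OP + → 3 + 11 = 14
STORE_FAST s → s=14
LOAD_FAST i → push 3
LOAD_CONST → push 1
BINARY_OP + → 3 + 1 = 4
STORE_FAST i → i=4
LOAD_FAST i → push 4
LOAD_CONST → push 4
COMPARE_OP bool(<) → 4 vs 4 = False
POP_JUMP_IF_FALSE → pop False; jump
LOAD_FAST s → push 14
RETURN_VALUE → return 14.

14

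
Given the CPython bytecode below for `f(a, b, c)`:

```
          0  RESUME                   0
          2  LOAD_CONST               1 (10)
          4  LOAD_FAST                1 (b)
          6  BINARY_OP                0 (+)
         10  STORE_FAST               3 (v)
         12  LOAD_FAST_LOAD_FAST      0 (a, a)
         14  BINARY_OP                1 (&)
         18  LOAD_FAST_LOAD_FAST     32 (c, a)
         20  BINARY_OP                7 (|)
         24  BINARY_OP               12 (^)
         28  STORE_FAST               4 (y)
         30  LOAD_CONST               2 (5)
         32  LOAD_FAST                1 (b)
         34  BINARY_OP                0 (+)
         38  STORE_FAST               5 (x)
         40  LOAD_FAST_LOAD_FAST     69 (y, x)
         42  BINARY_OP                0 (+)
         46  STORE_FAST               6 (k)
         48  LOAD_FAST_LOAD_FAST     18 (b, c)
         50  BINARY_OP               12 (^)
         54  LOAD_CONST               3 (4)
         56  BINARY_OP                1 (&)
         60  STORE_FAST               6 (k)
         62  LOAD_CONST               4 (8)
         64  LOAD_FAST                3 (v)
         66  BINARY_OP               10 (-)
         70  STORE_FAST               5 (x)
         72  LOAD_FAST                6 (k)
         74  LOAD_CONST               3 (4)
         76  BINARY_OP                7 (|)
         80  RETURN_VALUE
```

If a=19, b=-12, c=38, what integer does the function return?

LOAD_CONST → push 10. Stack: [10]
LOAD_FAST b → push -12. Stack: [10, -12]
BINARY_OP + → 10 + -12 = -2. Stack: [-2]
STORE_FAST v → v=-2. Stack: []
LOAD_FAST_LOAD_FAST a,a → push 19,19. Stack: [19, 19]
BINARY_OP & → 19 & 19 = 19. Stack: [19]
LOAD_FAST_LOAD_FAST c,a → push 38,19. Stack: [19, 38, 19]
BINARY_OP | → 38 | 19 = 55. Stack: [19, 55]
BINARY_OP ^ → 19 ^ 55 = 36. Stack: [36]
STORE_FAST y → y=36. Stack: []
LOAD_CONST → push 5. Stack: [5]
LOAD_FAST b → push -12. Stack: [5, -12]
BINARY_OP + → 5 + -12 = -7. Stack: [-7]
STORE_FAST x → x=-7. Stack: []
LOAD_FAST_LOAD_FAST y,x → push 36,-7. Stack: [36, -7]
BINARY_OP + → 36 + -7 = 29. Stack: [29]
STORE_FAST k → k=29. Stack: []
LOAD_FAST_LOAD_FAST b,c → push -12,38. Stack: [-12, 38]
BINARY_OP ^ → -12 ^ 38 = -46. Stack: [-46]
LOAD_CONST → push 4. Stack: [-46, 4]
BINARY_OP & → -46 & 4 = 0. Stack: [0]
STORE_FAST k → k=0. Stack: []
LOAD_CONST → push 8. Stack: [8]
LOAD_FAST v → push -2. Stack: [8, -2]
BINARY_OP - → 8 - -2 = 10. Stack: [10]
STORE_FAST x → x=10. Stack: []
LOAD_FAST k → push 0. Stack: [0]
LOAD_CONST → push 4. Stack: [0, 4]
BINARY_OP | → 0 | 4 = 4. Stack: [4]
RETURN_VALUE → return 4.

4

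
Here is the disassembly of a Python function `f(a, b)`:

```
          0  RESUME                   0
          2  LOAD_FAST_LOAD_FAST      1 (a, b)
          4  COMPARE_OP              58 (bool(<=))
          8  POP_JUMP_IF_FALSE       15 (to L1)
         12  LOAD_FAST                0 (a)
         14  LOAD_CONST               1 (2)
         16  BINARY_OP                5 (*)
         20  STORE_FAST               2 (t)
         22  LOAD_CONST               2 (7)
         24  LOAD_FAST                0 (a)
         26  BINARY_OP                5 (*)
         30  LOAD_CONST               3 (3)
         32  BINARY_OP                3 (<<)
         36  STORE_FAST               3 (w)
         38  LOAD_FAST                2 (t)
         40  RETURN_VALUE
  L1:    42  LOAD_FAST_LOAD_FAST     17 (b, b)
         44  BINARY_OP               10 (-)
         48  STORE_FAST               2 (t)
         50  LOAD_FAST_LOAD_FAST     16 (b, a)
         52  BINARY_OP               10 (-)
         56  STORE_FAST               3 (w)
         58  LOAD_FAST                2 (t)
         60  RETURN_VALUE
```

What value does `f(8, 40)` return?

LOAD_FAST_LOAD_FAST a,b → push 8,40. Stack: [8, 40]
COMPARE_OP bool(<=) → 8 vs 40 = True. Stack: [True]
POP_JUMP_IF_FALSE → pop True; no jump. Stack: []
LOAD_FAST a → push 8. Stack: [8]
LOAD_CONST → push 2. Stack: [8, 2]
BINARY_OP * → 8 * 2 = 16. Stack: [16]
STORE_FAST t → t=16. Stack: []
LOAD_CONST → push 7. Stack: [7]
LOAD_FAST a → push 8. Stack: [7, 8]
BINARY_OP * → 7 * 8 = 56. Stack: [56]
LOAD_CONST → push 3. Stack: [56, 3]
BINARY_OP << → 56 << 3 = 448. Stack: [448]
STORE_FAST w → w=448. Stack: []
LOAD_FAST t → push 16. Stack: [16]
RETURN_VALUE → return 16.

16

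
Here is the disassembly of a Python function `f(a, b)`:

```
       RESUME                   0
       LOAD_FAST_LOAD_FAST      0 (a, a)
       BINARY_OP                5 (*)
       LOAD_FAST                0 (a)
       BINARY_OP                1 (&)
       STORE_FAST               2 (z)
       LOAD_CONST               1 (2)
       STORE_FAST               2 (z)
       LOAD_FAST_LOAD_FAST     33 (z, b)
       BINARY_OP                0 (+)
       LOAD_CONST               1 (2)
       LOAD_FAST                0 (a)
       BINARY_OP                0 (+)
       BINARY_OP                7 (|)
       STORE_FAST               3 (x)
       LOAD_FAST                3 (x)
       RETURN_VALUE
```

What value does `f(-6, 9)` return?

LOAD_FAST_LOAD_FAST a,a → push -6,-6. Stack: [-6, -6]
BINARY_OP * → -6 * -6 = 36. Stack: [36]
LOAD_FAST a → push -6. Stack: [36, -6]
BINARY_OP & → 36 & -6 = 32. Stack: [32]
STORE_FAST z → z=32. Stack: []
LOAD_CONST → push 2. Stack: [2]
STORE_FAST z → z=2. Stack: []
LOAD_FAST_LOAD_FAST z,b → push 2,9. Stack: [2, 9]
BINARY_OP + → 2 + 9 = 11. Stack: [11]
LOAD_CONST → push 2. Stack: [11, 2]
LOAD_FAST a → push -6. Stack: [11, 2, -6]
BINARY_OP + → 2 + -6 = -4. Stack: [11, -4]
BINARY_OP | → 11 | -4 = -1. Stack: [-1]
STORE_FAST x → x=-1. Stack: []
LOAD_FAST x → push -1. Stack: [-1]
RETURN_VALUE → return -1.

-1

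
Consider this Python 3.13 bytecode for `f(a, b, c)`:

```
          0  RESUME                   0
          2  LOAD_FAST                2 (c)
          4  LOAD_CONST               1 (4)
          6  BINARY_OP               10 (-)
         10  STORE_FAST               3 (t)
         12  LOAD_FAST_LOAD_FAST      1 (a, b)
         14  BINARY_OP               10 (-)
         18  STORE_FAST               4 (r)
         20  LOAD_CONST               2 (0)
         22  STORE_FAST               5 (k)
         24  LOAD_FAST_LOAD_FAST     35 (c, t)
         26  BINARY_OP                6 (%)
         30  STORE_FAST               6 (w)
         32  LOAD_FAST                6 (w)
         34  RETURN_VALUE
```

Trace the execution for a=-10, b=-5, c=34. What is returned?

LOAD_FAST c → push 34. Stack: [34]
LOAD_CONST → push 4. Stack: [34, 4]
BINARY_OP - → 34 - 4 = 30. Stack: [30]
STORE_FAST t → t=30. Stack: []
LOAD_FAST_LOAD_FAST a,b → push -10,-5. Stack: [-10, -5]
BINARY_OP - → -10 - -5 = -5. Stack: [-5]
STORE_FAST r → r=-5. Stack: []
LOAD_CONST → push 0. Stack: [0]
STORE_FAST k → k=0. Stack: []
LOAD_FAST_LOAD_FAST c,t → push 34,30. Stack: [34, 30]
BINARY_OP % → 34 % 30 = 4. Stack: [4]
STORE_FAST w → w=4. Stack: []
LOAD_FAST w → push 4. Stack: [4]
RETURN_VALUE → return 4.

4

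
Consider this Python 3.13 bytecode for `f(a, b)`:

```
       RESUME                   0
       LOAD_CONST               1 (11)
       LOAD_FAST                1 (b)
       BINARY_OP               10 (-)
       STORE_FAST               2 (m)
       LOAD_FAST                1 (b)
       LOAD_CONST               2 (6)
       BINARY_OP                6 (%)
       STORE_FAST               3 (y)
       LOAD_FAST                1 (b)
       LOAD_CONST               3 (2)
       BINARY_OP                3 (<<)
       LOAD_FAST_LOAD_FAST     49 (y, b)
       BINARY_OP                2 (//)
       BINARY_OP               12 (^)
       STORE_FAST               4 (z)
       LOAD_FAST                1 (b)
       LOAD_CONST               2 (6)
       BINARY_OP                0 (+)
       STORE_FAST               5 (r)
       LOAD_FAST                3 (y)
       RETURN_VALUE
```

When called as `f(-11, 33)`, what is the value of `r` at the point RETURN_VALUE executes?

39

LOAD_CONST → push 11. Stack: [11]
LOAD_FAST b → push 33. Stack: [11, 33]
BINARY_OP - → 11 - 33 = -22. Stack: [-22]
STORE_FAST m → m=-22. Stack: []
LOAD_FAST b → push 33. Stack: [33]
LOAD_CONST → push 6. Stack: [33, 6]
BINARY_OP % → 33 % 6 = 3. Stack: [3]
STORE_FAST y → y=3. Stack: []
LOAD_FAST b → push 33. Stack: [33]
LOAD_CONST → push 2. Stack: [33, 2]
BINARY_OP << → 33 << 2 = 132. Stack: [132]
LOAD_FAST_LOAD_FAST y,b → push 3,33. Stack: [132, 3, 33]
BINARY_OP // → 3 // 33 = 0. Stack: [132, 0]
BINARY_OP ^ → 132 ^ 0 = 132. Stack: [132]
STORE_FAST z → z=132. Stack: []
LOAD_FAST b → push 33. Stack: [33]
LOAD_CONST → push 6. Stack: [33, 6]
BINARY_OP + → 33 + 6 = 39. Stack: [39]
STORE_FAST r → r=39. Stack: []
LOAD_FAST y → push 3. Stack: [3]
RETURN_VALUE → return 3.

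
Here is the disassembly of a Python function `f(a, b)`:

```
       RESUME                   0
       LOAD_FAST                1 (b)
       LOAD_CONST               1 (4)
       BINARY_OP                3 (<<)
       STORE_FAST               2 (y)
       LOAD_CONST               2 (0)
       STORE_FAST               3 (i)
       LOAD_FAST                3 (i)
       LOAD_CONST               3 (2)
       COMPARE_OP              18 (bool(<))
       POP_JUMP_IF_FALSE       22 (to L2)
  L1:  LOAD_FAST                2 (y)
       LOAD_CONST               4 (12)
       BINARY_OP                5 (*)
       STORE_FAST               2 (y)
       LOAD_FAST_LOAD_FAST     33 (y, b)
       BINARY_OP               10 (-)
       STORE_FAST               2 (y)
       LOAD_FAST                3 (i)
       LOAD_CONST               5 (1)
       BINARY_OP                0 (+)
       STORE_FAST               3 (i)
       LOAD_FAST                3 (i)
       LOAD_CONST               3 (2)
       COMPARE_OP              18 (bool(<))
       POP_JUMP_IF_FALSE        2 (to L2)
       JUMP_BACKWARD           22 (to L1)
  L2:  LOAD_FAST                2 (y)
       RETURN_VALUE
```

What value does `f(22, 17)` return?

38947

LOAD_FAST b → push 17. Stack: [17]
LOAD_CONST → push 4. Stack: [17, 4]
BINARY_OP << → 17 << 4 = 272. Stack: [272]
STORE_FAST y → y=272. Stack: []
LOAD_CONST → push 0. Stack: [0]
STORE_FAST i → i=0. Stack: []
LOAD_FAST i → push 0. Stack: [0]
LOAD_CONST → push 2. Stack: [0, 2]
COMPARE_OP bool(<) → 0 vs 2 = True. Stack: [True]
POP_JUMP_IF_FALSE → pop True; no jump. Stack: []
LOAD_FAST y → push 272. Stack: [272]
LOAD_CONST → push 12. Stack: [272, 12]
BINARY_OP * → 272 * 12 = 3264. Stack: [3264]
STORE_FAST y → y=3264. Stack: []
LOAD_FAST_LOAD_FAST y,b → push 3264,17. Stack: [3264, 17]
BINARY_OP - → 3264 - 17 = 3247. Stack: [3247]
STORE_FAST y → y=3247. Stack: []
LOAD_FAST i → push 0. Stack: [0]
LOAD_CONST → push 1. Stack: [0, 1]
BINARY_OP + → 0 + 1 = 1. Stack: [1]
STORE_FAST i → i=1. Stack: []
LOAD_FAST i → push 1. Stack: [1]
LOAD_CONST → push 2. Stack: [1, 2]
COMPARE_OP bool(<) → 1 vs 2 = True. Stack: [True]
POP_JUMP_IF_FALSE → pop True; no jump. Stack: []
LOAD_FAST y → push 3247. Stack: [3247]
LOAD_CONST → push 12. Stack: [3247, 12]
BINARY_OP * → 3247 * 12 = 38964. Stack: [38964]
STORE_FAST y → y=38964. Stack: []
LOAD_FAST_LOAD_FAST y,b → push 38964,17. Stack: [38964, 17]
BINARY_OP - → 38964 - 17 = 38947. Stack: [38947]
STORE_FAST y → y=38947. Stack: []
LOAD_FAST i → push 1. Stack: [1]
LOAD_CONST → push 1. Stack: [1, 1]
BINARY_OP + → 1 + 1 = 2. Stack: [2]
STORE_FAST i → i=2. Stack: []
LOAD_FAST i → push 2. Stack: [2]
LOAD_CONST → push 2. Stack: [2, 2]
COMPARE_OP bool(<) → 2 vs 2 = False. Stack: [False]
POP_JUMP_IF_FALSE → pop False; jump. Stack: []
LOAD_FAST y → push 38947. Stack: [38947]
RETURN_VALUE → return 38947.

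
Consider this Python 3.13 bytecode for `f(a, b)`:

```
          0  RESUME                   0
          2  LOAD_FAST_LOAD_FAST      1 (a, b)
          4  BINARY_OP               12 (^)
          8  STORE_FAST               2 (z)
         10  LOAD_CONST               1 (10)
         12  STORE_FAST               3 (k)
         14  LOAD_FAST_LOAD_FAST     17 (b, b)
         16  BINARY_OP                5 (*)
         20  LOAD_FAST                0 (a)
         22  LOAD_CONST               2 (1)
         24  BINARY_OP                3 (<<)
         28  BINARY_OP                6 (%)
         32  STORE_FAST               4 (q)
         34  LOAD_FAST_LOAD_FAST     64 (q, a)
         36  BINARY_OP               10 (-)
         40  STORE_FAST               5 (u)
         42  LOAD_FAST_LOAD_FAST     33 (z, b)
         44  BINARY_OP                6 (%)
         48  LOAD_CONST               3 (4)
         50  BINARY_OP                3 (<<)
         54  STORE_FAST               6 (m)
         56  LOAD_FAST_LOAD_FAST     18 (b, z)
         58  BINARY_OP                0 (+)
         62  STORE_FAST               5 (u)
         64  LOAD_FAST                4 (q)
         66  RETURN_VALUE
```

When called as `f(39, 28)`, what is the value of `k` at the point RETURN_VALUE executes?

10

LOAD_FAST_LOAD_FAST a,b → push 39,28. Stack: [39, 28]
BINARY_OP ^ → 39 ^ 28 = 59. Stack: [59]
STORE_FAST z → z=59. Stack: []
LOAD_CONST → push 10. Stack: [10]
STORE_FAST k → k=10. Stack: []
LOAD_FAST_LOAD_FAST b,b → push 28,28. Stack: [28, 28]
BINARY_OP * → 28 * 28 = 784. Stack: [784]
LOAD_FAST a → push 39. Stack: [784, 39]
LOAD_CONST → push 1. Stack: [784, 39, 1]
BINARY_OP << → 39 << 1 = 78. Stack: [784, 78]
BINARY_OP % → 784 % 78 = 4. Stack: [4]
STORE_FAST q → q=4. Stack: []
LOAD_FAST_LOAD_FAST q,a → push 4,39. Stack: [4, 39]
BINARY_OP - → 4 - 39 = -35. Stack: [-35]
STORE_FAST u → u=-35. Stack: []
LOAD_FAST_LOAD_FAST z,b → push 59,28. Stack: [59, 28]
BINARY_OP % → 59 % 28 = 3. Stack: [3]
LOAD_CONST → push 4. Stack: [3, 4]
BINARY_OP << → 3 << 4 = 48. Stack: [48]
STORE_FAST m → m=48. Stack: []
LOAD_FAST_LOAD_FAST b,z → push 28,59. Stack: [28, 59]
BINARY_OP + → 28 + 59 = 87. Stack: [87]
STORE_FAST u → u=87. Stack: []
LOAD_FAST q → push 4. Stack: [4]
RETURN_VALUE → return 4.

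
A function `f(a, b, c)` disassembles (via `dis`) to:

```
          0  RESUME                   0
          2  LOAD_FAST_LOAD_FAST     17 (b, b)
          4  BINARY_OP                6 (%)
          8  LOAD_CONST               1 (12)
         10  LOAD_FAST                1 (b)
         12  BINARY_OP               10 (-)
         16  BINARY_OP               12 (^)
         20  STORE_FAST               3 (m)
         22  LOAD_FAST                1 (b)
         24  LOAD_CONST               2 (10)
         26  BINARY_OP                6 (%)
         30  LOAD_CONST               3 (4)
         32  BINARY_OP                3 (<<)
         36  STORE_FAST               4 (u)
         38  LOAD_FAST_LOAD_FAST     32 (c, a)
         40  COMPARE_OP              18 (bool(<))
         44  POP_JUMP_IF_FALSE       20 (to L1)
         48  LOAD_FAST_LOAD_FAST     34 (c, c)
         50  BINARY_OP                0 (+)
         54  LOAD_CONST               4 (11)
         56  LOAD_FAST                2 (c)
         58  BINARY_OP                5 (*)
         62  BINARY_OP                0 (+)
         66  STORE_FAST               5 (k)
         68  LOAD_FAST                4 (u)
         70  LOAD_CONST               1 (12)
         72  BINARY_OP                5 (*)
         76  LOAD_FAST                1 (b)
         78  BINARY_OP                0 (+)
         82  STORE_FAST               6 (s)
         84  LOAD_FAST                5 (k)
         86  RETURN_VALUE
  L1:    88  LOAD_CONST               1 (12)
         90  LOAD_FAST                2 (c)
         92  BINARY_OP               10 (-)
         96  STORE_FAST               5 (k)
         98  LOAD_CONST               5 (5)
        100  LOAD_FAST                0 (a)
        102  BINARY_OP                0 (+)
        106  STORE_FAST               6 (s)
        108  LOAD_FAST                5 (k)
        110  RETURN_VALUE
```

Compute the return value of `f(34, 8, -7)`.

LOAD_FAST_LOAD_FAST b,b → push 8,8. Stack: [8, 8]
BINARY_OP % → 8 % 8 = 0. Stack: [0]
LOAD_CONST → push 12. Stack: [0, 12]
LOAD_FAST b → push 8. Stack: [0, 12, 8]
BINARY_OP - → 12 - 8 = 4. Stack: [0, 4]
BINARY_OP ^ → 0 ^ 4 = 4. Stack: [4]
STORE_FAST m → m=4. Stack: []
LOAD_FAST b → push 8. Stack: [8]
LOAD_CONST → push 10. Stack: [8, 10]
BINARY_OP % → 8 % 10 = 8. Stack: [8]
LOAD_CONST → push 4. Stack: [8, 4]
BINARY_OP << → 8 << 4 = 128. Stack: [128]
STORE_FAST u → u=128. Stack: []
LOAD_FAST_LOAD_FAST c,a → push -7,34. Stack: [-7, 34]
COMPARE_OP bool(<) → -7 vs 34 = True. Stack: [True]
POP_JUMP_IF_FALSE → pop True; no jump. Stack: []
LOAD_FAST_LOAD_FAST c,c → push -7,-7. Stack: [-7, -7]
BINARY_OP + → -7 + -7 = -14. Stack: [-14]
LOAD_CONST → push 11. Stack: [-14, 11]
LOAD_FAST c → push -7. Stack: [-14, 11, -7]
BINARY_OP * → 11 * -7 = -77. Stack: [-14, -77]
BINARY_OP + → -14 + -77 = -91. Stack: [-91]
STORE_FAST k → k=-91. Stack: []
LOAD_FAST u → push 128. Stack: [128]
LOAD_CONST → push 12. Stack: [128, 12]
BINARY_OP * → 128 * 12 = 1536. Stack: [1536]
LOAD_FAST b → push 8. Stack: [1536, 8]
BINARY_OP + → 1536 + 8 = 1544. Stack: [1544]
STORE_FAST s → s=1544. Stack: []
LOAD_FAST k → push -91. Stack: [-91]
RETURN_VALUE → return -91.

-91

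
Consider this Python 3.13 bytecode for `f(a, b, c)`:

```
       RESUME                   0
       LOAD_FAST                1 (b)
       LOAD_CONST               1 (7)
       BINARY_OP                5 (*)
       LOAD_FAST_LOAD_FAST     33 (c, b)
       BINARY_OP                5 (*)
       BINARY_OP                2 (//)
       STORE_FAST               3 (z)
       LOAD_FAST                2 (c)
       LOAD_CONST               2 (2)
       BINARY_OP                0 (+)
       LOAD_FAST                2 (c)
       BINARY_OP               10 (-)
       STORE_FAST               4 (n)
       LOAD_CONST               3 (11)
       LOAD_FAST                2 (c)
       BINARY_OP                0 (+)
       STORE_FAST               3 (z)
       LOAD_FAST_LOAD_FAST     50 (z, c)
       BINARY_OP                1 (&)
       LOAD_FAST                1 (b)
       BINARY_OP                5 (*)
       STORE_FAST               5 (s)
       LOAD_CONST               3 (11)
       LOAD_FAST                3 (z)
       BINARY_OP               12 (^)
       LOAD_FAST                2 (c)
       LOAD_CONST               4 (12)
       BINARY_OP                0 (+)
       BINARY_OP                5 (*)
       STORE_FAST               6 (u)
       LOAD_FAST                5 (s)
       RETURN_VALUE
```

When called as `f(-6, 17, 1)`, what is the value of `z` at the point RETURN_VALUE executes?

LOAD_FAST b → push 17. Stack: [17]
LOAD_CONST → push 7. Stack: [17, 7]
BINARY_OP * → 17 * 7 = 119. Stack: [119]
LOAD_FAST_LOAD_FAST c,b → push 1,17. Stack: [119, 1, 17]
BINARY_OP * → 1 * 17 = 17. Stack: [119, 17]
BINARY_OP // → 119 // 17 = 7. Stack: [7]
STORE_FAST z → z=7. Stack: []
LOAD_FAST c → push 1. Stack: [1]
LOAD_CONST → push 2. Stack: [1, 2]
BINARY_OP + → 1 + 2 = 3. Stack: [3]
LOAD_FAST c → push 1. Stack: [3, 1]
BINARY_OP - → 3 - 1 = 2. Stack: [2]
STORE_FAST n → n=2. Stack: []
LOAD_CONST → push 11. Stack: [11]
LOAD_FAST c → push 1. Stack: [11, 1]
BINARY_OP + → 11 + 1 = 12. Stack: [12]
STORE_FAST z → z=12. Stack: []
LOAD_FAST_LOAD_FAST z,c → push 12,1. Stack: [12, 1]
BINARY_OP & → 12 & 1 = 0. Stack: [0]
LOAD_FAST b → push 17. Stack: [0, 17]
BINARY_OP * → 0 * 17 = 0. Stack: [0]
STORE_FAST s → s=0. Stack: []
LOAD_CONST → push 11. Stack: [11]
LOAD_FAST z → push 12. Stack: [11, 12]
BINARY_OP ^ → 11 ^ 12 = 7. Stack: [7]
LOAD_FAST c → push 1. Stack: [7, 1]
LOAD_CONST → push 12. Stack: [7, 1, 12]
BINARY_OP + → 1 + 12 = 13. Stack: [7, 13]
BINARY_OP * → 7 * 13 = 91. Stack: [91]
STORE_FAST u → u=91. Stack: []
LOAD_FAST s → push 0. Stack: [0]
RETURN_VALUE → return 0.

12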